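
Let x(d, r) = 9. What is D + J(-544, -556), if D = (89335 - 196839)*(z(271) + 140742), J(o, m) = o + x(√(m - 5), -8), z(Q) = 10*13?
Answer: -15144304023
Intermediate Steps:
z(Q) = 130
J(o, m) = 9 + o (J(o, m) = o + 9 = 9 + o)
D = -15144303488 (D = (89335 - 196839)*(130 + 140742) = -107504*140872 = -15144303488)
D + J(-544, -556) = -15144303488 + (9 - 544) = -15144303488 - 535 = -15144304023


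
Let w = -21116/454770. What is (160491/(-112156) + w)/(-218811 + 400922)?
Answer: -37677389083/4644302542638660 ≈ -8.1126e-6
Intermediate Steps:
w = -10558/227385 (w = -21116*1/454770 = -10558/227385 ≈ -0.046432)
(160491/(-112156) + w)/(-218811 + 400922) = (160491/(-112156) - 10558/227385)/(-218811 + 400922) = (160491*(-1/112156) - 10558/227385)/182111 = (-160491/112156 - 10558/227385)*(1/182111) = -37677389083/25502592060*1/182111 = -37677389083/4644302542638660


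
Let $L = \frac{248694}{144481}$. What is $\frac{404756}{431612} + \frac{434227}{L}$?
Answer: $\frac{6769595150828027}{26834828682} \approx 2.5227 \cdot 10^{5}$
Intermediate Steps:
$L = \frac{248694}{144481}$ ($L = 248694 \cdot \frac{1}{144481} = \frac{248694}{144481} \approx 1.7213$)
$\frac{404756}{431612} + \frac{434227}{L} = \frac{404756}{431612} + \frac{434227}{\frac{248694}{144481}} = 404756 \cdot \frac{1}{431612} + 434227 \cdot \frac{144481}{248694} = \frac{101189}{107903} + \frac{62737551187}{248694} = \frac{6769595150828027}{26834828682}$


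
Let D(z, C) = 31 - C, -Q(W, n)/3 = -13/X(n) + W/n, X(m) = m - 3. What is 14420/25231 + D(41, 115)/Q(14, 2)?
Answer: 248717/126155 ≈ 1.9715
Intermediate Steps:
X(m) = -3 + m
Q(W, n) = 39/(-3 + n) - 3*W/n (Q(W, n) = -3*(-13/(-3 + n) + W/n) = 39/(-3 + n) - 3*W/n)
14420/25231 + D(41, 115)/Q(14, 2) = 14420/25231 + (31 - 1*115)/((3*(13*2 - 1*14*(-3 + 2))/(2*(-3 + 2)))) = 14420*(1/25231) + (31 - 115)/((3*(½)*(26 - 1*14*(-1))/(-1))) = 14420/25231 - 84*(-2/(3*(26 + 14))) = 14420/25231 - 84/(3*(½)*(-1)*40) = 14420/25231 - 84/(-60) = 14420/25231 - 84*(-1/60) = 14420/25231 + 7/5 = 248717/126155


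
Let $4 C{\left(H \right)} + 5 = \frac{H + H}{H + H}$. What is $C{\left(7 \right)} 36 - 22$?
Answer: $-58$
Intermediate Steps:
$C{\left(H \right)} = -1$ ($C{\left(H \right)} = - \frac{5}{4} + \frac{\left(H + H\right) \frac{1}{H + H}}{4} = - \frac{5}{4} + \frac{2 H \frac{1}{2 H}}{4} = - \frac{5}{4} + \frac{1}{4} \cdot 1 = - \frac{5}{4} + \frac{1}{4} = -1$)
$C{\left(7 \right)} 36 - 22 = \left(-1\right) 36 - 22 = -36 - 22 = -58$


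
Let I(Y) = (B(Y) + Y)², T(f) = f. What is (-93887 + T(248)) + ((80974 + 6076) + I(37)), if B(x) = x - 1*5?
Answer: -1828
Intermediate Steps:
B(x) = -5 + x (B(x) = x - 5 = -5 + x)
I(Y) = (-5 + 2*Y)² (I(Y) = ((-5 + Y) + Y)² = (-5 + 2*Y)²)
(-93887 + T(248)) + ((80974 + 6076) + I(37)) = (-93887 + 248) + ((80974 + 6076) + (-5 + 2*37)²) = -93639 + (87050 + (-5 + 74)²) = -93639 + (87050 + 69²) = -93639 + (87050 + 4761) = -93639 + 91811 = -1828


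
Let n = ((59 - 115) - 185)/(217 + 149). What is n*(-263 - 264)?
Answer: 127007/366 ≈ 347.01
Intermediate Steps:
n = -241/366 (n = (-56 - 185)/366 = -241*1/366 = -241/366 ≈ -0.65847)
n*(-263 - 264) = -241*(-263 - 264)/366 = -241/366*(-527) = 127007/366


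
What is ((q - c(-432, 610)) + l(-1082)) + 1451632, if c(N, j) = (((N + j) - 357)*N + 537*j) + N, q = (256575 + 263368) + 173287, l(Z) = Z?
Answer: 1739314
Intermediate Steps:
q = 693230 (q = 519943 + 173287 = 693230)
c(N, j) = N + 537*j + N*(-357 + N + j) (c(N, j) = ((-357 + N + j)*N + 537*j) + N = (N*(-357 + N + j) + 537*j) + N = (537*j + N*(-357 + N + j)) + N = N + 537*j + N*(-357 + N + j))
((q - c(-432, 610)) + l(-1082)) + 1451632 = ((693230 - ((-432)² - 356*(-432) + 537*610 - 432*610)) - 1082) + 1451632 = ((693230 - (186624 + 153792 + 327570 - 263520)) - 1082) + 1451632 = ((693230 - 1*404466) - 1082) + 1451632 = ((693230 - 404466) - 1082) + 1451632 = (288764 - 1082) + 1451632 = 287682 + 1451632 = 1739314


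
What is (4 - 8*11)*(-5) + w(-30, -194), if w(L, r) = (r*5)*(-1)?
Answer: 1390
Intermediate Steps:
w(L, r) = -5*r (w(L, r) = (5*r)*(-1) = -5*r)
(4 - 8*11)*(-5) + w(-30, -194) = (4 - 8*11)*(-5) - 5*(-194) = (4 - 88)*(-5) + 970 = -84*(-5) + 970 = 420 + 970 = 1390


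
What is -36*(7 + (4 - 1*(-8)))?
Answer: -684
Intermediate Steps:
-36*(7 + (4 - 1*(-8))) = -36*(7 + (4 + 8)) = -36*(7 + 12) = -36*19 = -684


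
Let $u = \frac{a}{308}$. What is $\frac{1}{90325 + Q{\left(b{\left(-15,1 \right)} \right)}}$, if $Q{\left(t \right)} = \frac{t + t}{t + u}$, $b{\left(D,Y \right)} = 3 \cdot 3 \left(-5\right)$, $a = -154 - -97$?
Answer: $\frac{4639}{419026915} \approx 1.1071 \cdot 10^{-5}$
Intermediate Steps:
$a = -57$ ($a = -154 + 97 = -57$)
$b{\left(D,Y \right)} = -45$ ($b{\left(D,Y \right)} = 9 \left(-5\right) = -45$)
$u = - \frac{57}{308} \approx -0.18507$
$Q{\left(t \right)} = \frac{2 t}{- \frac{57}{308} + t}$ ($Q{\left(t \right)} = \frac{t + t}{t - \frac{57}{308}} = \frac{2 t}{- \frac{57}{308} + t}$)
$\frac{1}{90325 + Q{\left(b{\left(-15,1 \right)} \right)}} = \frac{1}{90325 + 616 \left(-45\right) \frac{1}{-57 + 308 \left(-45\right)}} = \frac{1}{90325 + 616 \left(-45\right) \frac{1}{-57 - 13860}} = \frac{1}{90325 + 616 \left(-45\right) \frac{1}{-13917}} = \frac{1}{90325 + 616 \left(-45\right) \left(- \frac{1}{13917}\right)} = \frac{1}{90325 + \frac{9240}{4639}} = \frac{1}{\frac{419026915}{4639}} = \frac{4639}{419026915}$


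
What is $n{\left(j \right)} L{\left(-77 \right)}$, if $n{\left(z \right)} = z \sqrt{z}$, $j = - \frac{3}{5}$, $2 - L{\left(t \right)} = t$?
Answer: $- \frac{237 i \sqrt{15}}{25} \approx - 36.716 i$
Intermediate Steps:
$L{\left(t \right)} = 2 - t$
$j = - \frac{3}{5}$ ($j = \left(-3\right) \frac{1}{5} = - \frac{3}{5} \approx -0.6$)
$n{\left(z \right)} = z^{\frac{3}{2}}$
$n{\left(j \right)} L{\left(-77 \right)} = \left(- \frac{3}{5}\right)^{\frac{3}{2}} \left(2 - -77\right) = - \frac{3 i \sqrt{15}}{25} \left(2 + 77\right) = - \frac{3 i \sqrt{15}}{25} \cdot 79 = - \frac{237 i \sqrt{15}}{25}$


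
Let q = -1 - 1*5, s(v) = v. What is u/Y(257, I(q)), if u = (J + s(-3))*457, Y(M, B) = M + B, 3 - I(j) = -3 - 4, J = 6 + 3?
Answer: 914/89 ≈ 10.270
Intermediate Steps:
J = 9
q = -6 (q = -1 - 5 = -6)
I(j) = 10 (I(j) = 3 - (-3 - 4) = 3 - 1*(-7) = 3 + 7 = 10)
Y(M, B) = B + M
u = 2742 (u = (9 - 3)*457 = 6*457 = 2742)
u/Y(257, I(q)) = 2742/(10 + 257) = 2742/267 = 2742*(1/267) = 914/89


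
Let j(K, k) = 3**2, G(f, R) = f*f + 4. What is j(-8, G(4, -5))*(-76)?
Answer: -684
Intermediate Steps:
G(f, R) = 4 + f**2 (G(f, R) = f**2 + 4 = 4 + f**2)
j(K, k) = 9
j(-8, G(4, -5))*(-76) = 9*(-76) = -684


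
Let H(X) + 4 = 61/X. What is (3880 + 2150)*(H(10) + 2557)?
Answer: 15431373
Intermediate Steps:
H(X) = -4 + 61/X
(3880 + 2150)*(H(10) + 2557) = (3880 + 2150)*((-4 + 61/10) + 2557) = 6030*((-4 + 61*(⅒)) + 2557) = 6030*((-4 + 61/10) + 2557) = 6030*(21/10 + 2557) = 6030*(25591/10) = 15431373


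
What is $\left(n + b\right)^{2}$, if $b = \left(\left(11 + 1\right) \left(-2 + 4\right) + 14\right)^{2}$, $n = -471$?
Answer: $946729$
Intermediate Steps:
$b = 1444$ ($b = \left(12 \cdot 2 + 14\right)^{2} = \left(24 + 14\right)^{2} = 38^{2} = 1444$)
$\left(n + b\right)^{2} = \left(-471 + 1444\right)^{2} = 973^{2} = 946729$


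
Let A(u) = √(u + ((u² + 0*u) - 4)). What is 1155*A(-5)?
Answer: 4620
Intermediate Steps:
A(u) = √(-4 + u + u²) (A(u) = √(u + ((u² + 0) - 4)) = √(u + (u² - 4)) = √(u + (-4 + u²)) = √(-4 + u + u²))
1155*A(-5) = 1155*√(-4 - 5 + (-5)²) = 1155*√(-4 - 5 + 25) = 1155*√16 = 1155*4 = 4620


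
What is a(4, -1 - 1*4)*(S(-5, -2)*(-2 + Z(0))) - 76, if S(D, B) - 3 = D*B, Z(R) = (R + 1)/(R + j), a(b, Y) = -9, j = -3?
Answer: 197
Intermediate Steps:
Z(R) = (1 + R)/(-3 + R) (Z(R) = (R + 1)/(R - 3) = (1 + R)/(-3 + R))
S(D, B) = 3 + B*D (S(D, B) = 3 + D*B = 3 + B*D)
a(4, -1 - 1*4)*(S(-5, -2)*(-2 + Z(0))) - 76 = -9*(3 - 2*(-5))*(-2 + (1 + 0)/(-3 + 0)) - 76 = -9*(3 + 10)*(-2 + 1/(-3)) - 76 = -117*(-2 - ⅓*1) - 76 = -117*(-2 - ⅓) - 76 = -117*(-7)/3 - 76 = -9*(-91/3) - 76 = 273 - 76 = 197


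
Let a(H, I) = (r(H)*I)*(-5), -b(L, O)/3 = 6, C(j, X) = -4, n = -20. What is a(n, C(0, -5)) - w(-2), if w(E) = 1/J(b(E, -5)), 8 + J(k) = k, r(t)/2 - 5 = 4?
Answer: 9361/26 ≈ 360.04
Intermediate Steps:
r(t) = 18 (r(t) = 10 + 2*4 = 10 + 8 = 18)
b(L, O) = -18 (b(L, O) = -3*6 = -18)
J(k) = -8 + k
w(E) = -1/26 (w(E) = 1/(-8 - 18) = 1/(-26) = -1/26)
a(H, I) = -90*I (a(H, I) = (18*I)*(-5) = -90*I)
a(n, C(0, -5)) - w(-2) = -90*(-4) - 1*(-1/26) = 360 + 1/26 = 9361/26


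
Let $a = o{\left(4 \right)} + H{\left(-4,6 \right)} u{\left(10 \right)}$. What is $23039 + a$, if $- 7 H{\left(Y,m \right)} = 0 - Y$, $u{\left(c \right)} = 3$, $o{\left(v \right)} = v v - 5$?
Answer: $\frac{161338}{7} \approx 23048.0$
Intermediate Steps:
$o{\left(v \right)} = -5 + v^{2}$ ($o{\left(v \right)} = v^{2} - 5 = -5 + v^{2}$)
$H{\left(Y,m \right)} = \frac{Y}{7}$ ($H{\left(Y,m \right)} = - \frac{0 - Y}{7} = - \frac{\left(-1\right) Y}{7} = \frac{Y}{7}$)
$a = \frac{65}{7}$ ($a = \left(-5 + 4^{2}\right) + \frac{1}{7} \left(-4\right) 3 = \left(-5 + 16\right) - \frac{12}{7} = 11 - \frac{12}{7} = \frac{65}{7} \approx 9.2857$)
$23039 + a = 23039 + \frac{65}{7} = \frac{161338}{7}$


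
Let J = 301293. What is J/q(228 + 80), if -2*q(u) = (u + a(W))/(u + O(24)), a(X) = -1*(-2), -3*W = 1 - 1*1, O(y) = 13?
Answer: -96715053/155 ≈ -6.2397e+5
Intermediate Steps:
W = 0 (W = -(1 - 1*1)/3 = -(1 - 1)/3 = -⅓*0 = 0)
a(X) = 2
q(u) = -(2 + u)/(2*(13 + u)) (q(u) = -(u + 2)/(2*(u + 13)) = -(2 + u)/(2*(13 + u)))
J/q(228 + 80) = 301293/(((-2 - (228 + 80))/(2*(13 + (228 + 80))))) = 301293/(((-2 - 1*308)/(2*(13 + 308)))) = 301293/(((½)*(-2 - 308)/321)) = 301293/(((½)*(1/321)*(-310))) = 301293/(-155/321) = 301293*(-321/155) = -96715053/155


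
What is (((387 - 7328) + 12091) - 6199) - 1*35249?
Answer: -36298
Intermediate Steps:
(((387 - 7328) + 12091) - 6199) - 1*35249 = ((-6941 + 12091) - 6199) - 35249 = (5150 - 6199) - 35249 = -1049 - 35249 = -36298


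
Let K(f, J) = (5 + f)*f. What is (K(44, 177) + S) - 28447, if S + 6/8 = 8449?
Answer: -71371/4 ≈ -17843.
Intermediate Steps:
S = 33793/4 (S = -¾ + 8449 = 33793/4 ≈ 8448.3)
K(f, J) = f*(5 + f)
(K(44, 177) + S) - 28447 = (44*(5 + 44) + 33793/4) - 28447 = (44*49 + 33793/4) - 28447 = (2156 + 33793/4) - 28447 = 42417/4 - 28447 = -71371/4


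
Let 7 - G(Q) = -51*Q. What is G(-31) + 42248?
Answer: 40674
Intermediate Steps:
G(Q) = 7 + 51*Q (G(Q) = 7 - (-51)*Q = 7 + 51*Q)
G(-31) + 42248 = (7 + 51*(-31)) + 42248 = (7 - 1581) + 42248 = -1574 + 42248 = 40674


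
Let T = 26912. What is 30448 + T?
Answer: 57360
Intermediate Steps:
30448 + T = 30448 + 26912 = 57360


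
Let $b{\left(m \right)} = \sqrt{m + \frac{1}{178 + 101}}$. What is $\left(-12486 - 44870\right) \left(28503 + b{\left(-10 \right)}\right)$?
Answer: $-1634818068 - \frac{57356 i \sqrt{86459}}{93} \approx -1.6348 \cdot 10^{9} - 1.8134 \cdot 10^{5} i$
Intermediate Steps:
$b{\left(m \right)} = \sqrt{\frac{1}{279} + m}$ ($b{\left(m \right)} = \sqrt{m + \frac{1}{279}} = \sqrt{\frac{1}{279} + m}$)
$\left(-12486 - 44870\right) \left(28503 + b{\left(-10 \right)}\right) = \left(-12486 - 44870\right) \left(28503 + \frac{\sqrt{31 + 8649 \left(-10\right)}}{93}\right) = - 57356 \left(28503 + \frac{\sqrt{31 - 86490}}{93}\right) = - 57356 \left(28503 + \frac{\sqrt{-86459}}{93}\right) = - 57356 \left(28503 + \frac{i \sqrt{86459}}{93}\right) = -1634818068 - \frac{57356 i \sqrt{86459}}{93}$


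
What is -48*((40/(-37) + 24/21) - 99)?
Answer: 1230000/259 ≈ 4749.0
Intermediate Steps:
-48*((40/(-37) + 24/21) - 99) = -48*((40*(-1/37) + 24*(1/21)) - 99) = -48*((-40/37 + 8/7) - 99) = -48*(16/259 - 99) = -48*(-25625/259) = 1230000/259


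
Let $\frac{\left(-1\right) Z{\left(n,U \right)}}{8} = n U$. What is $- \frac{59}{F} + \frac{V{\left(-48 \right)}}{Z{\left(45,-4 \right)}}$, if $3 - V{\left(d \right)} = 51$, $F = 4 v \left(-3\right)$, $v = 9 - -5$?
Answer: $\frac{89}{280} \approx 0.31786$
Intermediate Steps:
$v = 14$ ($v = 9 + 5 = 14$)
$Z{\left(n,U \right)} = - 8 U n$ ($Z{\left(n,U \right)} = - 8 n U = - 8 U n$)
$F = -168$ ($F = 4 \cdot 14 \left(-3\right) = 56 \left(-3\right) = -168$)
$V{\left(d \right)} = -48$ ($V{\left(d \right)} = 3 - 51 = -48$)
$- \frac{59}{F} + \frac{V{\left(-48 \right)}}{Z{\left(45,-4 \right)}} = - \frac{59}{-168} - \frac{48}{\left(-8\right) \left(-4\right) 45} = \left(-59\right) \left(- \frac{1}{168}\right) - \frac{48}{1440} = \frac{59}{168} - \frac{1}{30} = \frac{89}{280}$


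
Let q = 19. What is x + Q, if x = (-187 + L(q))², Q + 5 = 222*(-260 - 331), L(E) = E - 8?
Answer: -100231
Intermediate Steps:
L(E) = -8 + E
Q = -131207 (Q = -5 + 222*(-260 - 331) = -5 + 222*(-591) = -5 - 131202 = -131207)
x = 30976 (x = (-187 + (-8 + 19))² = (-187 + 11)² = (-176)² = 30976)
x + Q = 30976 - 131207 = -100231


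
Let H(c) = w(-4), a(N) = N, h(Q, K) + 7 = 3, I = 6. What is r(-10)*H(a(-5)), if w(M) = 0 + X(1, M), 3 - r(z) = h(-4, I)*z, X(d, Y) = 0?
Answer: 0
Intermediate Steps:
h(Q, K) = -4 (h(Q, K) = -7 + 3 = -4)
r(z) = 3 + 4*z (r(z) = 3 - (-4)*z = 3 + 4*z)
w(M) = 0 (w(M) = 0 + 0 = 0)
H(c) = 0
r(-10)*H(a(-5)) = (3 + 4*(-10))*0 = (3 - 40)*0 = -37*0 = 0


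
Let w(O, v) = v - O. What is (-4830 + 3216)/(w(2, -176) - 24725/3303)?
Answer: 5331042/612659 ≈ 8.7015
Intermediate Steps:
(-4830 + 3216)/(w(2, -176) - 24725/3303) = (-4830 + 3216)/((-176 - 1*2) - 24725/3303) = -1614/((-176 - 2) - 24725*1/3303) = -1614/(-178 - 24725/3303) = -1614/(-612659/3303) = -1614*(-3303/612659) = 5331042/612659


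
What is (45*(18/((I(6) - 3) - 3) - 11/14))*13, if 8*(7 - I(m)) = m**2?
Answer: -48555/14 ≈ -3468.2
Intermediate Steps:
I(m) = 7 - m**2/8
(45*(18/((I(6) - 3) - 3) - 11/14))*13 = (45*(18/(((7 - 1/8*6**2) - 3) - 3) - 11/14))*13 = (45*(18/(((7 - 1/8*36) - 3) - 3) - 11*1/14))*13 = (45*(18/(((7 - 9/2) - 3) - 3) - 11/14))*13 = (45*(18/((5/2 - 3) - 3) - 11/14))*13 = (45*(18/(-1/2 - 3) - 11/14))*13 = (45*(18/(-7/2) - 11/14))*13 = (45*(18*(-2/7) - 11/14))*13 = (45*(-36/7 - 11/14))*13 = (45*(-83/14))*13 = -3735/14*13 = -48555/14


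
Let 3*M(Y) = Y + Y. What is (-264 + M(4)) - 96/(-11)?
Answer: -8336/33 ≈ -252.61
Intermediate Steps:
M(Y) = 2*Y/3 (M(Y) = (Y + Y)/3 = (2*Y)/3 = 2*Y/3)
(-264 + M(4)) - 96/(-11) = (-264 + (⅔)*4) - 96/(-11) = (-264 + 8/3) - 96*(-1/11) = -784/3 + 96/11 = -8336/33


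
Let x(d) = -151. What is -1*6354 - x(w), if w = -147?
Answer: -6203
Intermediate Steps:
-1*6354 - x(w) = -1*6354 - 1*(-151) = -6354 + 151 = -6203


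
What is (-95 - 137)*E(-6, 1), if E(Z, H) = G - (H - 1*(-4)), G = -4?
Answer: 2088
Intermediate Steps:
E(Z, H) = -8 - H (E(Z, H) = -4 - (H - 1*(-4)) = -4 - (H + 4) = -4 - (4 + H) = -4 + (-4 - H) = -8 - H)
(-95 - 137)*E(-6, 1) = (-95 - 137)*(-8 - 1*1) = -232*(-8 - 1) = -232*(-9) = 2088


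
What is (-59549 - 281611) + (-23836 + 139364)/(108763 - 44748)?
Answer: -3119891696/9145 ≈ -3.4116e+5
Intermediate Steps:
(-59549 - 281611) + (-23836 + 139364)/(108763 - 44748) = -341160 + 115528/64015 = -341160 + 115528*(1/64015) = -341160 + 16504/9145 = -3119891696/9145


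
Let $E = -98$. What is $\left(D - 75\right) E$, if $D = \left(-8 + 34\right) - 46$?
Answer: $9310$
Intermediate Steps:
$D = -20$ ($D = 26 - 46 = -20$)
$\left(D - 75\right) E = \left(-20 - 75\right) \left(-98\right) = \left(-95\right) \left(-98\right) = 9310$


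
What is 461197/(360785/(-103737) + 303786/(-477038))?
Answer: -1037410054204281/9255545596 ≈ -1.1209e+5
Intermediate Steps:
461197/(360785/(-103737) + 303786/(-477038)) = 461197/(360785*(-1/103737) + 303786*(-1/477038)) = 461197/(-360785/103737 - 151893/238519) = 461197/(-101811001556/24743245503) = 461197*(-24743245503/101811001556) = -1037410054204281/9255545596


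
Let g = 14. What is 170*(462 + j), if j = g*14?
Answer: 111860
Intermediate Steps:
j = 196 (j = 14*14 = 196)
170*(462 + j) = 170*(462 + 196) = 170*658 = 111860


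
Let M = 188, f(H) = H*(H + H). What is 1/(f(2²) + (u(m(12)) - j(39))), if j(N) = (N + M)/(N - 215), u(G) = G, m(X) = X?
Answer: 176/7971 ≈ 0.022080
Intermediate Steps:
f(H) = 2*H² (f(H) = H*(2*H) = 2*H²)
j(N) = (188 + N)/(-215 + N) (j(N) = (N + 188)/(N - 215) = (188 + N)/(-215 + N))
1/(f(2²) + (u(m(12)) - j(39))) = 1/(2*(2²)² + (12 - (188 + 39)/(-215 + 39))) = 1/(2*4² + (12 - 227/(-176))) = 1/(2*16 + (12 - (-1)*227/176)) = 1/(32 + (12 - 1*(-227/176))) = 1/(32 + (12 + 227/176)) = 1/(32 + 2339/176) = 1/(7971/176) = 176/7971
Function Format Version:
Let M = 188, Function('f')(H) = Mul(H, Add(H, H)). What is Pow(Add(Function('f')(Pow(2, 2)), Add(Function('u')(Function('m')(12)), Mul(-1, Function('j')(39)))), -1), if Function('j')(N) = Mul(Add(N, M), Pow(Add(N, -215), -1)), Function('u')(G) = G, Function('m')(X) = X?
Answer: Rational(176, 7971) ≈ 0.022080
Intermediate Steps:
Function('f')(H) = Mul(2, Pow(H, 2)) (Function('f')(H) = Mul(H, Mul(2, H)) = Mul(2, Pow(H, 2)))
Function('j')(N) = Mul(Pow(Add(-215, N), -1), Add(188, N)) (Function('j')(N) = Mul(Add(N, 188), Pow(Add(N, -215), -1)) = Mul(Add(188, N), Pow(Add(-215, N), -1)) = Mul(Pow(Add(-215, N), -1), Add(188, N)))
Pow(Add(Function('f')(Pow(2, 2)), Add(Function('u')(Function('m')(12)), Mul(-1, Function('j')(39)))), -1) = Pow(Add(Mul(2, Pow(Pow(2, 2), 2)), Add(12, Mul(-1, Mul(Pow(Add(-215, 39), -1), Add(188, 39))))), -1) = Pow(Add(Mul(2, Pow(4, 2)), Add(12, Mul(-1, Mul(Pow(-176, -1), 227)))), -1) = Pow(Add(Mul(2, 16), Add(12, Mul(-1, Mul(Rational(-1, 176), 227)))), -1) = Pow(Add(32, Add(12, Mul(-1, Rational(-227, 176)))), -1) = Pow(Add(32, Add(12, Rational(227, 176))), -1) = Pow(Add(32, Rational(2339, 176)), -1) = Pow(Rational(7971, 176), -1) = Rational(176, 7971)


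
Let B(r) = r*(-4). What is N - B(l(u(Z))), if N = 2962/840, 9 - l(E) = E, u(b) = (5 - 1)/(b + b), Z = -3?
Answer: 5907/140 ≈ 42.193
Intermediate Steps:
u(b) = 2/b (u(b) = 4/((2*b)) = 4*(1/(2*b)) = 2/b)
l(E) = 9 - E
B(r) = -4*r
N = 1481/420 (N = 2962*(1/840) = 1481/420 ≈ 3.5262)
N - B(l(u(Z))) = 1481/420 - (-4)*(9 - 2/(-3)) = 1481/420 - (-4)*(9 - 2*(-1)/3) = 1481/420 - (-4)*(9 - 1*(-2/3)) = 1481/420 - (-4)*(9 + 2/3) = 1481/420 - (-4)*29/3 = 1481/420 - 1*(-116/3) = 1481/420 + 116/3 = 5907/140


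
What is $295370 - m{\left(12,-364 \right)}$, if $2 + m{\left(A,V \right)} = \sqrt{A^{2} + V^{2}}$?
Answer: $295372 - 4 \sqrt{8290} \approx 2.9501 \cdot 10^{5}$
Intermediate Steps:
$m{\left(A,V \right)} = -2 + \sqrt{A^{2} + V^{2}}$
$295370 - m{\left(12,-364 \right)} = 295370 - \left(-2 + \sqrt{12^{2} + \left(-364\right)^{2}}\right) = 295370 - \left(-2 + \sqrt{144 + 132496}\right) = 295370 - \left(-2 + \sqrt{132640}\right) = 295370 - \left(-2 + 4 \sqrt{8290}\right) = 295370 + \left(2 - 4 \sqrt{8290}\right) = 295372 - 4 \sqrt{8290}$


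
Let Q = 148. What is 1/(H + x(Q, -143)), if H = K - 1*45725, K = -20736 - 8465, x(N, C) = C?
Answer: -1/75069 ≈ -1.3321e-5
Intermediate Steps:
K = -29201
H = -74926 (H = -29201 - 1*45725 = -29201 - 45725 = -74926)
1/(H + x(Q, -143)) = 1/(-74926 - 143) = 1/(-75069) = -1/75069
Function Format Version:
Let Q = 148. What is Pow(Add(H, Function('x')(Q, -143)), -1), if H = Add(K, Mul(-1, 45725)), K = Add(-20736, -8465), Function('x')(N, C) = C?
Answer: Rational(-1, 75069) ≈ -1.3321e-5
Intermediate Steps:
K = -29201
H = -74926 (H = Add(-29201, Mul(-1, 45725)) = Add(-29201, -45725) = -74926)
Pow(Add(H, Function('x')(Q, -143)), -1) = Pow(Add(-74926, -143), -1) = Pow(-75069, -1) = Rational(-1, 75069)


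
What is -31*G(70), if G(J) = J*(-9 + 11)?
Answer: -4340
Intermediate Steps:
G(J) = 2*J (G(J) = J*2 = 2*J)
-31*G(70) = -62*70 = -31*140 = -4340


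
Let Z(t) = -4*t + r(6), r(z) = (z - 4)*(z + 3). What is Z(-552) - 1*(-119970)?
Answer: 122196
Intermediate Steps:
r(z) = (-4 + z)*(3 + z)
Z(t) = 18 - 4*t (Z(t) = -4*t + (-12 + 6**2 - 1*6) = -4*t + (-12 + 36 - 6) = -4*t + 18 = 18 - 4*t)
Z(-552) - 1*(-119970) = (18 - 4*(-552)) - 1*(-119970) = (18 + 2208) + 119970 = 2226 + 119970 = 122196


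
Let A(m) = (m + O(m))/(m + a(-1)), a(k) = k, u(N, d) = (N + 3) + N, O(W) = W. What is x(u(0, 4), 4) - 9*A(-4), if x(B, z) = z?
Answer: -52/5 ≈ -10.400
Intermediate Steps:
u(N, d) = 3 + 2*N (u(N, d) = (3 + N) + N = 3 + 2*N)
A(m) = 2*m/(-1 + m) (A(m) = (m + m)/(m - 1) = (2*m)/(-1 + m) = 2*m/(-1 + m))
x(u(0, 4), 4) - 9*A(-4) = 4 - 18*(-4)/(-1 - 4) = 4 - 18*(-4)/(-5) = 4 - 18*(-4)*(-1)/5 = 4 - 9*8/5 = 4 - 72/5 = -52/5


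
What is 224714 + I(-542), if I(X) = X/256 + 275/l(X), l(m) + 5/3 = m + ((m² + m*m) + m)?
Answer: 50603735485167/225193856 ≈ 2.2471e+5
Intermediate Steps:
l(m) = -5/3 + 2*m + 2*m² (l(m) = -5/3 + (m + ((m² + m*m) + m)) = -5/3 + (m + ((m² + m²) + m)) = -5/3 + (m + (2*m² + m)) = -5/3 + (m + (m + 2*m²)) = -5/3 + (2*m + 2*m²) = -5/3 + 2*m + 2*m²)
I(X) = 275/(-5/3 + 2*X + 2*X²) + X/256 (I(X) = X/256 + 275/(-5/3 + 2*X + 2*X²) = 275/(-5/3 + 2*X + 2*X²) + X/256)
224714 + I(-542) = 224714 + (211200 - 542*(-5 + 6*(-542) + 6*(-542)²))/(256*(-5 + 6*(-542) + 6*(-542)²)) = 224714 + (211200 - 542*(-5 - 3252 + 6*293764))/(256*(-5 - 3252 + 6*293764)) = 224714 + (211200 - 542*(-5 - 3252 + 1762584))/(256*(-5 - 3252 + 1762584)) = 224714 + (1/256)*(211200 - 542*1759327)/1759327 = 224714 + (1/256)*(1/1759327)*(211200 - 953555234) = 224714 + (1/256)*(1/1759327)*(-953344034) = 224714 - 476672017/225193856 = 50603735485167/225193856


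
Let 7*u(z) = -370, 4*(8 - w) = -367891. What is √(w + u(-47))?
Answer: √18017867/14 ≈ 303.20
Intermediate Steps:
w = 367923/4 (w = 8 - ¼*(-367891) = 8 + 367891/4 = 367923/4 ≈ 91981.)
u(z) = -370/7 (u(z) = (⅐)*(-370) = -370/7)
√(w + u(-47)) = √(367923/4 - 370/7) = √(2573981/28) = √18017867/14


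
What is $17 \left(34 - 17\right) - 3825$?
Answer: $-3536$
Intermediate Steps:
$17 \left(34 - 17\right) - 3825 = 17 \cdot 17 - 3825 = 289 - 3825 = -3536$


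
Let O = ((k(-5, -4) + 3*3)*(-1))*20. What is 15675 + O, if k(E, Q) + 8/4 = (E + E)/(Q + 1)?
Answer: 46405/3 ≈ 15468.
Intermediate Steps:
k(E, Q) = -2 + 2*E/(1 + Q) (k(E, Q) = -2 + (E + E)/(Q + 1) = -2 + (2*E)/(1 + Q) = -2 + 2*E/(1 + Q))
O = -620/3 (O = ((2*(-1 - 5 - 1*(-4))/(1 - 4) + 3*3)*(-1))*20 = ((2*(-1 - 5 + 4)/(-3) + 9)*(-1))*20 = ((2*(-1/3)*(-2) + 9)*(-1))*20 = ((4/3 + 9)*(-1))*20 = ((31/3)*(-1))*20 = -31/3*20 = -620/3 ≈ -206.67)
15675 + O = 15675 - 620/3 = 46405/3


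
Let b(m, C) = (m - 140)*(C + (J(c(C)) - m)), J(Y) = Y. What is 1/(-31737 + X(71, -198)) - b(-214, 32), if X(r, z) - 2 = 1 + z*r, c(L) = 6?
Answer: 4085012735/45792 ≈ 89208.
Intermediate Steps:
X(r, z) = 3 + r*z (X(r, z) = 2 + (1 + z*r) = 2 + (1 + r*z) = 3 + r*z)
b(m, C) = (-140 + m)*(6 + C - m) (b(m, C) = (m - 140)*(C + (6 - m)) = (-140 + m)*(6 + C - m))
1/(-31737 + X(71, -198)) - b(-214, 32) = 1/(-31737 + (3 + 71*(-198))) - (-840 - 1*(-214)² - 140*32 + 146*(-214) + 32*(-214)) = 1/(-31737 + (3 - 14058)) - (-840 - 1*45796 - 4480 - 31244 - 6848) = 1/(-31737 - 14055) - (-840 - 45796 - 4480 - 31244 - 6848) = 1/(-45792) - 1*(-89208) = -1/45792 + 89208 = 4085012735/45792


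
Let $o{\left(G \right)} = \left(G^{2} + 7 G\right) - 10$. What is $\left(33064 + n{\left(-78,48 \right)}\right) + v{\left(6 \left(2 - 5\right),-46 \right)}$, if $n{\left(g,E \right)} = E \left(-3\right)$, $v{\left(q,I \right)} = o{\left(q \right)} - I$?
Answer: $33154$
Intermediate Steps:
$o{\left(G \right)} = -10 + G^{2} + 7 G$ ($o{\left(G \right)} = \left(G^{2} + 7 G\right) - 10 = -10 + G^{2} + 7 G$)
$v{\left(q,I \right)} = -10 + q^{2} - I + 7 q$ ($v{\left(q,I \right)} = \left(-10 + q^{2} + 7 q\right) - I = -10 + q^{2} - I + 7 q$)
$n{\left(g,E \right)} = - 3 E$
$\left(33064 + n{\left(-78,48 \right)}\right) + v{\left(6 \left(2 - 5\right),-46 \right)} = \left(33064 - 144\right) + \left(-10 + \left(6 \left(2 - 5\right)\right)^{2} - -46 + 7 \cdot 6 \left(2 - 5\right)\right) = \left(33064 - 144\right) + \left(-10 + \left(6 \left(-3\right)\right)^{2} + 46 + 7 \cdot 6 \left(-3\right)\right) = 32920 + \left(-10 + \left(-18\right)^{2} + 46 + 7 \left(-18\right)\right) = 32920 + \left(-10 + 324 + 46 - 126\right) = 32920 + 234 = 33154$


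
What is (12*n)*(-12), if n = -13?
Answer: 1872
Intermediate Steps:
(12*n)*(-12) = (12*(-13))*(-12) = -156*(-12) = 1872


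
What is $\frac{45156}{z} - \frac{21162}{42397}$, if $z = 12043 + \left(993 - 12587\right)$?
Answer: $\frac{1904977194}{19036253} \approx 100.07$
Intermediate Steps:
$z = 449$ ($z = 12043 + \left(993 - 12587\right) = 12043 - 11594 = 449$)
$\frac{45156}{z} - \frac{21162}{42397} = \frac{45156}{449} - \frac{21162}{42397} = \frac{1904977194}{19036253}$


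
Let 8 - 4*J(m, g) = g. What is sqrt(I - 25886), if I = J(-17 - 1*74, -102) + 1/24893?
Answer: I*sqrt(64094062216294)/49786 ≈ 160.81*I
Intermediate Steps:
J(m, g) = 2 - g/4
I = 1369117/49786 (I = (2 - 1/4*(-102)) + 1/24893 = (2 + 51/2) + 1/24893 = 55/2 + 1/24893 = 1369117/49786 ≈ 27.500)
sqrt(I - 25886) = sqrt(1369117/49786 - 25886) = sqrt(-1287391279/49786) = I*sqrt(64094062216294)/49786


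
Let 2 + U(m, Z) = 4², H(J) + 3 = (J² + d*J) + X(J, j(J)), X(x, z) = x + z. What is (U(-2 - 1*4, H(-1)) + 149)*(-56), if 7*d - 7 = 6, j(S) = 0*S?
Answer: -9128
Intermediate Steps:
j(S) = 0
d = 13/7 (d = 1 + (⅐)*6 = 1 + 6/7 = 13/7 ≈ 1.8571)
H(J) = -3 + J² + 20*J/7 (H(J) = -3 + ((J² + 13*J/7) + (J + 0)) = -3 + ((J² + 13*J/7) + J) = -3 + (J² + 20*J/7) = -3 + J² + 20*J/7)
U(m, Z) = 14 (U(m, Z) = -2 + 4² = -2 + 16 = 14)
(U(-2 - 1*4, H(-1)) + 149)*(-56) = (14 + 149)*(-56) = 163*(-56) = -9128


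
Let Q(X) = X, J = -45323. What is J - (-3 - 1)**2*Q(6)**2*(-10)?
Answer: -39563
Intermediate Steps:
J - (-3 - 1)**2*Q(6)**2*(-10) = -45323 - (-3 - 1)**2*6**2*(-10) = -45323 - (-4)**2*36*(-10) = -45323 - 16*36*(-10) = -45323 - 576*(-10) = -45323 - 1*(-5760) = -45323 + 5760 = -39563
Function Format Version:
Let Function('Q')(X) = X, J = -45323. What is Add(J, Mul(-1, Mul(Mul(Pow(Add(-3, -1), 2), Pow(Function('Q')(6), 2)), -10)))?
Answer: -39563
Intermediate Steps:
Add(J, Mul(-1, Mul(Mul(Pow(Add(-3, -1), 2), Pow(Function('Q')(6), 2)), -10))) = Add(-45323, Mul(-1, Mul(Mul(Pow(Add(-3, -1), 2), Pow(6, 2)), -10))) = Add(-45323, Mul(-1, Mul(Mul(Pow(-4, 2), 36), -10))) = Add(-45323, Mul(-1, Mul(Mul(16, 36), -10))) = Add(-45323, Mul(-1, Mul(576, -10))) = Add(-45323, Mul(-1, -5760)) = Add(-45323, 5760) = -39563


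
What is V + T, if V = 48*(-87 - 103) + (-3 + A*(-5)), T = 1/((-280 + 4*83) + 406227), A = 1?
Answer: -3708514711/406279 ≈ -9128.0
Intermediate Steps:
T = 1/406279 (T = 1/((-280 + 332) + 406227) = 1/(52 + 406227) = 1/406279 ≈ 2.4614e-6)
V = -9128 (V = 48*(-87 - 103) + (-3 + 1*(-5)) = 48*(-190) + (-3 - 5) = -9120 - 8 = -9128)
V + T = -9128 + 1/406279 = -3708514711/406279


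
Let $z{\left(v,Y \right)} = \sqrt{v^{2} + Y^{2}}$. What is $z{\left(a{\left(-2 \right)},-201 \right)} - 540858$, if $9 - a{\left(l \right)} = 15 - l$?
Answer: $-540858 + \sqrt{40465} \approx -5.4066 \cdot 10^{5}$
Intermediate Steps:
$a{\left(l \right)} = -6 + l$ ($a{\left(l \right)} = 9 - \left(15 - l\right) = 9 + \left(-15 + l\right) = -6 + l$)
$z{\left(v,Y \right)} = \sqrt{Y^{2} + v^{2}}$
$z{\left(a{\left(-2 \right)},-201 \right)} - 540858 = \sqrt{\left(-201\right)^{2} + \left(-6 - 2\right)^{2}} - 540858 = \sqrt{40401 + \left(-8\right)^{2}} - 540858 = \sqrt{40401 + 64} - 540858 = \sqrt{40465} - 540858 = -540858 + \sqrt{40465}$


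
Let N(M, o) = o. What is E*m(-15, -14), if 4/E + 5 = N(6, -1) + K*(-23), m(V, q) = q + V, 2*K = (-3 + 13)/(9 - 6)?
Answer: 348/133 ≈ 2.6165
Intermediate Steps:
K = 5/3 (K = ((-3 + 13)/(9 - 6))/2 = (10/3)/2 = (10*(⅓))/2 = (½)*(10/3) = 5/3 ≈ 1.6667)
m(V, q) = V + q
E = -12/133 (E = 4/(-5 + (-1 + (5/3)*(-23))) = 4/(-5 + (-1 - 115/3)) = 4/(-5 - 118/3) = 4/(-133/3) = 4*(-3/133) = -12/133 ≈ -0.090226)
E*m(-15, -14) = -12*(-15 - 14)/133 = -12/133*(-29) = 348/133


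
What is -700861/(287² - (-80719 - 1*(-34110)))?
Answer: -700861/128978 ≈ -5.4340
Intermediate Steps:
-700861/(287² - (-80719 - 1*(-34110))) = -700861/(82369 - (-80719 + 34110)) = -700861/(82369 - 1*(-46609)) = -700861/(82369 + 46609) = -700861/128978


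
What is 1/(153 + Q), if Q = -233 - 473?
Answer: -1/553 ≈ -0.0018083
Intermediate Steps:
Q = -706
1/(153 + Q) = 1/(153 - 706) = 1/(-553) = -1/553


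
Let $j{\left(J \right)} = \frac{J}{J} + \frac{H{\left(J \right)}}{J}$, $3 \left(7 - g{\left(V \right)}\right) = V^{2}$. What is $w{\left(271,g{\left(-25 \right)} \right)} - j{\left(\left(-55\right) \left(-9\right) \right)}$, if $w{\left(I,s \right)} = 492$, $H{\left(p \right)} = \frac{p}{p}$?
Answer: $\frac{243044}{495} \approx 491.0$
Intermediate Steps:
$g{\left(V \right)} = 7 - \frac{V^{2}}{3}$
$H{\left(p \right)} = 1$
$j{\left(J \right)} = 1 + \frac{1}{J}$ ($j{\left(J \right)} = \frac{J}{J} + 1 \frac{1}{J} = 1 + \frac{1}{J}$)
$w{\left(271,g{\left(-25 \right)} \right)} - j{\left(\left(-55\right) \left(-9\right) \right)} = 492 - \frac{1 - -495}{\left(-55\right) \left(-9\right)} = 492 - \frac{1 + 495}{495} = 492 - \frac{1}{495} \cdot 496 = 492 - \frac{496}{495} = \frac{243044}{495}$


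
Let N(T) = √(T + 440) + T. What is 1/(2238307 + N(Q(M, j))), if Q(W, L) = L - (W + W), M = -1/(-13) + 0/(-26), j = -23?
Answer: 378269970/846675563265653 - 13*√70447/846675563265653 ≈ 4.4677e-7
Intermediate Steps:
M = 1/13 (M = -1*(-1/13) + 0*(-1/26) = 1/13 + 0 = 1/13 ≈ 0.076923)
Q(W, L) = L - 2*W
N(T) = T + √(440 + T) (N(T) = √(440 + T) + T = T + √(440 + T))
1/(2238307 + N(Q(M, j))) = 1/(2238307 + ((-23 - 2*1/13) + √(440 + (-23 - 2*1/13)))) = 1/(2238307 + ((-23 - 2/13) + √(440 + (-23 - 2/13)))) = 1/(2238307 + (-301/13 + √(440 - 301/13))) = 1/(2238307 + (-301/13 + √(5419/13))) = 1/(2238307 + (-301/13 + √70447/13)) = 1/(29097690/13 + √70447/13)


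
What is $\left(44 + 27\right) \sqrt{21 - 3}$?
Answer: $213 \sqrt{2} \approx 301.23$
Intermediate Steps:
$\left(44 + 27\right) \sqrt{21 - 3} = 71 \sqrt{18} = 71 \cdot 3 \sqrt{2} = 213 \sqrt{2}$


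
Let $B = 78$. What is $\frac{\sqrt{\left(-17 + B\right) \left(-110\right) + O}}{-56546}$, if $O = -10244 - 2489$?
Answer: $- \frac{i \sqrt{19443}}{56546} \approx - 0.0024659 i$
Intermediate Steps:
$O = -12733$ ($O = -10244 - 2489 = -12733$)
$\frac{\sqrt{\left(-17 + B\right) \left(-110\right) + O}}{-56546} = \frac{\sqrt{\left(-17 + 78\right) \left(-110\right) - 12733}}{-56546} = \sqrt{61 \left(-110\right) - 12733} \left(- \frac{1}{56546}\right) = \sqrt{-6710 - 12733} \left(- \frac{1}{56546}\right) = \sqrt{-19443} \left(- \frac{1}{56546}\right) = i \sqrt{19443} \left(- \frac{1}{56546}\right) = - \frac{i \sqrt{19443}}{56546}$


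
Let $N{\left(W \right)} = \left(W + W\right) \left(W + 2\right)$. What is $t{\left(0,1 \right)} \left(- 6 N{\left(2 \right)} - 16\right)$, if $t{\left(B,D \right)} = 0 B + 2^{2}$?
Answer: $-448$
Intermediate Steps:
$N{\left(W \right)} = 2 W \left(2 + W\right)$
$t{\left(B,D \right)} = 4$ ($t{\left(B,D \right)} = 0 + 4 = 4$)
$t{\left(0,1 \right)} \left(- 6 N{\left(2 \right)} - 16\right) = 4 \left(- 6 \cdot 2 \cdot 2 \left(2 + 2\right) - 16\right) = 4 \left(- 6 \cdot 2 \cdot 2 \cdot 4 - 16\right) = 4 \left(\left(-6\right) 16 - 16\right) = 4 \left(-96 - 16\right) = 4 \left(-112\right) = -448$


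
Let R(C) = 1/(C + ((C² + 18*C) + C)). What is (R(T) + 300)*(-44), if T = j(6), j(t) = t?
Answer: -514811/39 ≈ -13200.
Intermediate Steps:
T = 6
R(C) = 1/(C² + 20*C) (R(C) = 1/(C + (C² + 19*C)) = 1/(C² + 20*C))
(R(T) + 300)*(-44) = (1/(6*(20 + 6)) + 300)*(-44) = ((⅙)/26 + 300)*(-44) = ((⅙)*(1/26) + 300)*(-44) = (1/156 + 300)*(-44) = (46801/156)*(-44) = -514811/39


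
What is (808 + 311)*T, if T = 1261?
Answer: 1411059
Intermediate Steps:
(808 + 311)*T = (808 + 311)*1261 = 1119*1261 = 1411059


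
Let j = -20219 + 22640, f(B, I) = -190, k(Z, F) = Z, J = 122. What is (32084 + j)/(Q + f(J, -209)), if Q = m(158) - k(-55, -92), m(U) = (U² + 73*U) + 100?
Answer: 34505/36463 ≈ 0.94630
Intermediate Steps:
j = 2421
m(U) = 100 + U² + 73*U
Q = 36653 (Q = (100 + 158² + 73*158) - 1*(-55) = (100 + 24964 + 11534) + 55 = 36598 + 55 = 36653)
(32084 + j)/(Q + f(J, -209)) = (32084 + 2421)/(36653 - 190) = 34505/36463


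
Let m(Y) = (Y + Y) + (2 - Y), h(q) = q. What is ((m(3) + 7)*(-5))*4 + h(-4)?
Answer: -244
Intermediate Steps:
m(Y) = 2 + Y (m(Y) = 2*Y + (2 - Y) = 2 + Y)
((m(3) + 7)*(-5))*4 + h(-4) = (((2 + 3) + 7)*(-5))*4 - 4 = ((5 + 7)*(-5))*4 - 4 = (12*(-5))*4 - 4 = -60*4 - 4 = -240 - 4 = -244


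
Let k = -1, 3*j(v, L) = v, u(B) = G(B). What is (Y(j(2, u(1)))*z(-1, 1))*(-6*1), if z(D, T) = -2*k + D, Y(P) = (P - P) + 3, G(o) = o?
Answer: -18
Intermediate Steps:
u(B) = B
j(v, L) = v/3
Y(P) = 3 (Y(P) = 0 + 3 = 3)
z(D, T) = 2 + D (z(D, T) = -2*(-1) + D = 2 + D)
(Y(j(2, u(1)))*z(-1, 1))*(-6*1) = (3*(2 - 1))*(-6*1) = (3*1)*(-6) = 3*(-6) = -18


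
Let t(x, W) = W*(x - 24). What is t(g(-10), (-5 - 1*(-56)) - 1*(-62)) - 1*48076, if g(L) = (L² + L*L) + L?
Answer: -29318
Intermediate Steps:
g(L) = L + 2*L² (g(L) = (L² + L²) + L = 2*L² + L = L + 2*L²)
t(x, W) = W*(-24 + x)
t(g(-10), (-5 - 1*(-56)) - 1*(-62)) - 1*48076 = ((-5 - 1*(-56)) - 1*(-62))*(-24 - 10*(1 + 2*(-10))) - 1*48076 = ((-5 + 56) + 62)*(-24 - 10*(1 - 20)) - 48076 = (51 + 62)*(-24 - 10*(-19)) - 48076 = 113*(-24 + 190) - 48076 = 113*166 - 48076 = 18758 - 48076 = -29318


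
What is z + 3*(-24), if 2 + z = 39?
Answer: -35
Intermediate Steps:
z = 37 (z = -2 + 39 = 37)
z + 3*(-24) = 37 + 3*(-24) = 37 - 72 = -35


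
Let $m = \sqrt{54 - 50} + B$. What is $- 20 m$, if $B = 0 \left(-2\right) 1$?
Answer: $-40$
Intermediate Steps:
$B = 0$ ($B = 0 \cdot 1 = 0$)
$m = 2$ ($m = \sqrt{54 - 50} + 0 = \sqrt{4} + 0 = 2 + 0 = 2$)
$- 20 m = \left(-20\right) 2 = -40$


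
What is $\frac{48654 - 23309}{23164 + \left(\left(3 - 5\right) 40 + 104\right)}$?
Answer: $\frac{25345}{23188} \approx 1.093$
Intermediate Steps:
$\frac{48654 - 23309}{23164 + \left(\left(3 - 5\right) 40 + 104\right)} = \frac{25345}{23164 + \left(\left(3 - 5\right) 40 + 104\right)} = \frac{25345}{23164 + \left(\left(-2\right) 40 + 104\right)} = \frac{25345}{23164 + \left(-80 + 104\right)} = \frac{25345}{23164 + 24} = \frac{25345}{23188}$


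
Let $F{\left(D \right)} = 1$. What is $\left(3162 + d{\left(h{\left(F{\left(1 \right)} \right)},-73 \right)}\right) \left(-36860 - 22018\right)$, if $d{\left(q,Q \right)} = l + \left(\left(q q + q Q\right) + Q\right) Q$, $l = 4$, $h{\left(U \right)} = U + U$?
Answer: $-1110497958$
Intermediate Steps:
$h{\left(U \right)} = 2 U$
$d{\left(q,Q \right)} = 4 + Q \left(Q + q^{2} + Q q\right)$ ($d{\left(q,Q \right)} = 4 + \left(\left(q q + q Q\right) + Q\right) Q = 4 + \left(\left(q^{2} + Q q\right) + Q\right) Q = 4 + \left(Q + q^{2} + Q q\right) Q = 4 + Q \left(Q + q^{2} + Q q\right)$)
$\left(3162 + d{\left(h{\left(F{\left(1 \right)} \right)},-73 \right)}\right) \left(-36860 - 22018\right) = \left(3162 + \left(4 + \left(-73\right)^{2} - 73 \left(2 \cdot 1\right)^{2} + 2 \cdot 1 \left(-73\right)^{2}\right)\right) \left(-36860 - 22018\right) = \left(3162 + \left(4 + 5329 - 73 \cdot 2^{2} + 2 \cdot 5329\right)\right) \left(-58878\right) = \left(3162 + \left(4 + 5329 - 292 + 10658\right)\right) \left(-58878\right) = \left(3162 + 15699\right) \left(-58878\right) = 18861 \left(-58878\right) = -1110497958$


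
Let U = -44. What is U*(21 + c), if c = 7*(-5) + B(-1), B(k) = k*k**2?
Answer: 660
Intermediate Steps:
B(k) = k**3
c = -36 (c = 7*(-5) + (-1)**3 = -35 - 1 = -36)
U*(21 + c) = -44*(21 - 36) = -44*(-15) = 660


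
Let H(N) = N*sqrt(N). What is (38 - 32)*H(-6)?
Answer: -36*I*sqrt(6) ≈ -88.182*I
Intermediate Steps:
H(N) = N**(3/2)
(38 - 32)*H(-6) = (38 - 32)*(-6)**(3/2) = 6*(-6*I*sqrt(6)) = -36*I*sqrt(6)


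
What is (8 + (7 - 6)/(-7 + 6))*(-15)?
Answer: -105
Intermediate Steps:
(8 + (7 - 6)/(-7 + 6))*(-15) = (8 + 1/(-1))*(-15) = (8 + 1*(-1))*(-15) = (8 - 1)*(-15) = 7*(-15) = -105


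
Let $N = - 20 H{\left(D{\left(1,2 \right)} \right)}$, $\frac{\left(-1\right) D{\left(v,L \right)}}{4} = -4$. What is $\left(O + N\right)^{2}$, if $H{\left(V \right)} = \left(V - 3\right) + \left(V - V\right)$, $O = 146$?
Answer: $12996$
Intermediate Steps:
$D{\left(v,L \right)} = 16$ ($D{\left(v,L \right)} = \left(-4\right) \left(-4\right) = 16$)
$H{\left(V \right)} = -3 + V$ ($H{\left(V \right)} = \left(-3 + V\right) + 0 = -3 + V$)
$N = -260$ ($N = - 20 \left(-3 + 16\right) = \left(-20\right) 13 = -260$)
$\left(O + N\right)^{2} = \left(146 - 260\right)^{2} = \left(-114\right)^{2} = 12996$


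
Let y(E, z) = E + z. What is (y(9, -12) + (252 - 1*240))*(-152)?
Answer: -1368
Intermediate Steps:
(y(9, -12) + (252 - 1*240))*(-152) = ((9 - 12) + (252 - 1*240))*(-152) = (-3 + (252 - 240))*(-152) = (-3 + 12)*(-152) = 9*(-152) = -1368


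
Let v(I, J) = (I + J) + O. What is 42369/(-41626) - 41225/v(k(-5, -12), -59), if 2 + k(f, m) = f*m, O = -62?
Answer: 1713362603/2622438 ≈ 653.35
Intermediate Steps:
k(f, m) = -2 + f*m
v(I, J) = -62 + I + J (v(I, J) = (I + J) - 62 = -62 + I + J)
42369/(-41626) - 41225/v(k(-5, -12), -59) = 42369/(-41626) - 41225/(-62 + (-2 - 5*(-12)) - 59) = 42369*(-1/41626) - 41225/(-62 + (-2 + 60) - 59) = -42369/41626 - 41225/(-62 + 58 - 59) = -42369/41626 - 41225/(-63) = -42369/41626 - 41225*(-1/63) = -42369/41626 + 41225/63 = 1713362603/2622438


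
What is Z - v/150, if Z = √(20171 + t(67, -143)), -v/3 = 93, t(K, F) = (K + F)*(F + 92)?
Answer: 93/50 + √24047 ≈ 156.93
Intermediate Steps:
t(K, F) = (92 + F)*(F + K) (t(K, F) = (F + K)*(92 + F) = (92 + F)*(F + K))
v = -279 (v = -3*93 = -279)
Z = √24047 (Z = √(20171 + ((-143)² + 92*(-143) + 92*67 - 143*67)) = √(20171 + (20449 - 13156 + 6164 - 9581)) = √(20171 + 3876) = √24047 ≈ 155.07)
Z - v/150 = √24047 - (-279)/150 = √24047 - 1*(-93/50) = √24047 + 93/50 = 93/50 + √24047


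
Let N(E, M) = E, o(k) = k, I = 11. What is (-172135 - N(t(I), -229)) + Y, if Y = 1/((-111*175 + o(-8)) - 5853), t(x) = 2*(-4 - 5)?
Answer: -4352150463/25286 ≈ -1.7212e+5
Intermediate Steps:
t(x) = -18 (t(x) = 2*(-9) = -18)
Y = -1/25286 (Y = 1/((-111*175 - 8) - 5853) = 1/((-19425 - 8) - 5853) = 1/(-19433 - 5853) = 1/(-25286) = -1/25286 ≈ -3.9548e-5)
(-172135 - N(t(I), -229)) + Y = (-172135 - 1*(-18)) - 1/25286 = (-172135 + 18) - 1/25286 = -172117 - 1/25286 = -4352150463/25286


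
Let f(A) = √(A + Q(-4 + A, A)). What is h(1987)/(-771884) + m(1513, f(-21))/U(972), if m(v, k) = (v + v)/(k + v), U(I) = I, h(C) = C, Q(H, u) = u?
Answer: (-482841*√42 + 146608187*I)/(187567812*(√42 - 1513*I)) ≈ -0.00051665 - 8.8134e-6*I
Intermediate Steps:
f(A) = √2*√A (f(A) = √(A + A) = √(2*A) = √2*√A)
m(v, k) = 2*v/(k + v) (m(v, k) = (2*v)/(k + v) = 2*v/(k + v))
h(1987)/(-771884) + m(1513, f(-21))/U(972) = 1987/(-771884) + (2*1513/(√2*√(-21) + 1513))/972 = 1987*(-1/771884) + (2*1513/(√2*(I*√21) + 1513))*(1/972) = -1987/771884 + (2*1513/(I*√42 + 1513))*(1/972) = -1987/771884 + (2*1513/(1513 + I*√42))*(1/972) = -1987/771884 + (3026/(1513 + I*√42))*(1/972) = -1987/771884 + 1513/(486*(1513 + I*√42))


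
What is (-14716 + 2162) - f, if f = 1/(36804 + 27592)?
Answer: -808427385/64396 ≈ -12554.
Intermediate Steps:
f = 1/64396 ≈ 1.5529e-5
(-14716 + 2162) - f = (-14716 + 2162) - 1*1/64396 = -12554 - 1/64396 = -808427385/64396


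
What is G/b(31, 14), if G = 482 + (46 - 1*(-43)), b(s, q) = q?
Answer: 571/14 ≈ 40.786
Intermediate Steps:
G = 571 (G = 482 + (46 + 43) = 482 + 89 = 571)
G/b(31, 14) = 571/14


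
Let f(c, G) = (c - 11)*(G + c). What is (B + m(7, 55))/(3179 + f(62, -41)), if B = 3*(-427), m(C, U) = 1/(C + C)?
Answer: -17933/59500 ≈ -0.30139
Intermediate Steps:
m(C, U) = 1/(2*C)
f(c, G) = (-11 + c)*(G + c)
B = -1281
(B + m(7, 55))/(3179 + f(62, -41)) = (-1281 + (½)/7)/(3179 + (62² - 11*(-41) - 11*62 - 41*62)) = (-1281 + (½)*(⅐))/(3179 + (3844 + 451 - 682 - 2542)) = (-1281 + 1/14)/(3179 + 1071) = -17933/14/4250 = -17933/14*1/4250 = -17933/59500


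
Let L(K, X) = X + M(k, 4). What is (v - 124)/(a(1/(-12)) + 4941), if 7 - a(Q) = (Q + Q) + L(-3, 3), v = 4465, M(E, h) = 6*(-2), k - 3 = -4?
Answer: 26046/29743 ≈ 0.87570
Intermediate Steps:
k = -1 (k = 3 - 4 = -1)
M(E, h) = -12
L(K, X) = -12 + X (L(K, X) = X - 12 = -12 + X)
a(Q) = 16 - 2*Q (a(Q) = 7 - ((Q + Q) + (-12 + 3)) = 7 - (2*Q - 9) = 7 - (-9 + 2*Q) = 7 + (9 - 2*Q) = 16 - 2*Q)
(v - 124)/(a(1/(-12)) + 4941) = (4465 - 124)/((16 - 2/(-12)) + 4941) = 4341/((16 - 2*(-1/12)) + 4941) = 4341/((16 + 1/6) + 4941) = 4341/(97/6 + 4941) = 4341/(29743/6) = 4341*(6/29743) = 26046/29743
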